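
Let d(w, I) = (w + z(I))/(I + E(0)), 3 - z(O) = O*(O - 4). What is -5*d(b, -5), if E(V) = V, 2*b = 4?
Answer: -40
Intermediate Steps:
b = 2 (b = (½)*4 = 2)
z(O) = 3 - O*(-4 + O) (z(O) = 3 - O*(O - 4) = 3 - O*(-4 + O))
d(w, I) = (3 + w - I² + 4*I)/I (d(w, I) = (w + (3 - I² + 4*I))/(I + 0) = (3 + w - I² + 4*I)/I)
-5*d(b, -5) = -5*(4 - 1*(-5) + 3/(-5) + 2/(-5)) = -5*(4 + 5 + 3*(-⅕) + 2*(-⅕)) = -5*(4 + 5 - ⅗ - ⅖) = -5*8 = -40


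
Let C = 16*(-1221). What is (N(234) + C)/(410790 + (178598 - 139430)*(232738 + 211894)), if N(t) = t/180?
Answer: -195347/174157569660 ≈ -1.1217e-6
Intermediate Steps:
N(t) = t/180 (N(t) = t*(1/180) = t/180)
C = -19536
(N(234) + C)/(410790 + (178598 - 139430)*(232738 + 211894)) = ((1/180)*234 - 19536)/(410790 + (178598 - 139430)*(232738 + 211894)) = (13/10 - 19536)/(410790 + 39168*444632) = -195347/(10*(410790 + 17415346176)) = -195347/10/17415756966 = -195347/10*1/17415756966 = -195347/174157569660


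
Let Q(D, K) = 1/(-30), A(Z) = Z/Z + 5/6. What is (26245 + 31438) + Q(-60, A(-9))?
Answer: 1730489/30 ≈ 57683.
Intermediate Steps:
A(Z) = 11/6 (A(Z) = 1 + 5*(⅙) = 1 + ⅚ = 11/6)
Q(D, K) = -1/30
(26245 + 31438) + Q(-60, A(-9)) = (26245 + 31438) - 1/30 = 57683 - 1/30 = 1730489/30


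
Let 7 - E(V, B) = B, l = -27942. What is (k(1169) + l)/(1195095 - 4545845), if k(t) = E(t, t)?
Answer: 14552/1675375 ≈ 0.0086858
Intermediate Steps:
E(V, B) = 7 - B
k(t) = 7 - t
(k(1169) + l)/(1195095 - 4545845) = ((7 - 1*1169) - 27942)/(1195095 - 4545845) = ((7 - 1169) - 27942)/(-3350750) = (-1162 - 27942)*(-1/3350750) = -29104*(-1/3350750) = 14552/1675375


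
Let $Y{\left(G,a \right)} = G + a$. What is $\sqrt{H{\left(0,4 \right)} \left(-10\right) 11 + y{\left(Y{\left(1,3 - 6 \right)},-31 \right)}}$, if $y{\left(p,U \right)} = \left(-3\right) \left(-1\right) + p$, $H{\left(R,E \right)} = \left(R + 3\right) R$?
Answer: $1$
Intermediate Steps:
$H{\left(R,E \right)} = R \left(3 + R\right)$ ($H{\left(R,E \right)} = \left(3 + R\right) R = R \left(3 + R\right)$)
$y{\left(p,U \right)} = 3 + p$
$\sqrt{H{\left(0,4 \right)} \left(-10\right) 11 + y{\left(Y{\left(1,3 - 6 \right)},-31 \right)}} = \sqrt{0 \left(3 + 0\right) \left(-10\right) 11 + \left(3 + \left(1 + \left(3 - 6\right)\right)\right)} = \sqrt{0 \cdot 3 \left(-10\right) 11 + \left(3 + \left(1 + \left(3 - 6\right)\right)\right)} = \sqrt{0 \left(-10\right) 11 + \left(3 + \left(1 - 3\right)\right)} = \sqrt{0 \cdot 11 + \left(3 - 2\right)} = \sqrt{0 + 1} = \sqrt{1} = 1$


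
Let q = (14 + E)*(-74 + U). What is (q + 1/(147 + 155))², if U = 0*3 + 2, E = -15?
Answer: 472845025/91204 ≈ 5184.5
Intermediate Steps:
U = 2 (U = 0 + 2 = 2)
q = 72 (q = (14 - 15)*(-74 + 2) = -1*(-72) = 72)
(q + 1/(147 + 155))² = (72 + 1/(147 + 155))² = (72 + 1/302)² = (21745/302)² = 472845025/91204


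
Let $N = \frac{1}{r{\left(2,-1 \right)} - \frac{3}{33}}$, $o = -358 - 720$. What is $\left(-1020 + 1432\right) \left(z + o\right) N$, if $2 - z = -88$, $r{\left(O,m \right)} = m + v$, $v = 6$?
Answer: $- \frac{2238808}{27} \approx -82919.0$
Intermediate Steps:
$r{\left(O,m \right)} = 6 + m$ ($r{\left(O,m \right)} = m + 6 = 6 + m$)
$z = 90$ ($z = 2 - -88 = 2 + 88 = 90$)
$o = -1078$
$N = \frac{11}{54}$ ($N = \frac{1}{\left(6 - 1\right) - \frac{3}{33}} = \frac{1}{5 - \frac{1}{11}} = \frac{1}{\frac{54}{11}} = \frac{11}{54} \approx 0.2037$)
$\left(-1020 + 1432\right) \left(z + o\right) N = \left(-1020 + 1432\right) \left(90 - 1078\right) \frac{11}{54} = 412 \left(-988\right) \frac{11}{54} = \left(-407056\right) \frac{11}{54} = - \frac{2238808}{27}$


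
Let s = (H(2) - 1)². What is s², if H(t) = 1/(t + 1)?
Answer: 16/81 ≈ 0.19753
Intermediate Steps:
H(t) = 1/(1 + t)
s = 4/9 (s = (1/(1 + 2) - 1)² = (1/3 - 1)² = (⅓ - 1)² = (-⅔)² = 4/9 ≈ 0.44444)
s² = (4/9)² = 16/81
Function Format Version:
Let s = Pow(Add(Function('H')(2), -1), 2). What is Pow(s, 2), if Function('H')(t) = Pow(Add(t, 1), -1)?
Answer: Rational(16, 81) ≈ 0.19753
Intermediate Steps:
Function('H')(t) = Pow(Add(1, t), -1)
s = Rational(4, 9) (s = Pow(Add(Pow(Add(1, 2), -1), -1), 2) = Pow(Add(Pow(3, -1), -1), 2) = Pow(Add(Rational(1, 3), -1), 2) = Pow(Rational(-2, 3), 2) = Rational(4, 9) ≈ 0.44444)
Pow(s, 2) = Pow(Rational(4, 9), 2) = Rational(16, 81)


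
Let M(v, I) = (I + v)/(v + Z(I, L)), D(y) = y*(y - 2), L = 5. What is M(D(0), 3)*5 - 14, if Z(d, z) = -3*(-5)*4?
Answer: -55/4 ≈ -13.750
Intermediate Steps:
D(y) = y*(-2 + y)
Z(d, z) = 60 (Z(d, z) = 15*4 = 60)
M(v, I) = (I + v)/(60 + v) (M(v, I) = (I + v)/(v + 60) = (I + v)/(60 + v))
M(D(0), 3)*5 - 14 = ((3 + 0*(-2 + 0))/(60 + 0*(-2 + 0)))*5 - 14 = ((3 + 0*(-2))/(60 + 0*(-2)))*5 - 14 = ((3 + 0)/(60 + 0))*5 - 14 = (3/60)*5 - 14 = ((1/60)*3)*5 - 14 = (1/20)*5 - 14 = ¼ - 14 = -55/4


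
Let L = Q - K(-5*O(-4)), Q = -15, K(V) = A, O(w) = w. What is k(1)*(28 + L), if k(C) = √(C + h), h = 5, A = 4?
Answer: 9*√6 ≈ 22.045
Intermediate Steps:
K(V) = 4
k(C) = √(5 + C) (k(C) = √(C + 5) = √(5 + C))
L = -19 (L = -15 - 1*4 = -15 - 4 = -19)
k(1)*(28 + L) = √(5 + 1)*(28 - 19) = √6*9 = 9*√6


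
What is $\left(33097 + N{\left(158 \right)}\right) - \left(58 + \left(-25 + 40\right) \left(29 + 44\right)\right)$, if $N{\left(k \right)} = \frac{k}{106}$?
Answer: $\frac{1693111}{53} \approx 31946.0$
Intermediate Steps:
$N{\left(k \right)} = \frac{k}{106}$ ($N{\left(k \right)} = k \frac{1}{106} = \frac{k}{106}$)
$\left(33097 + N{\left(158 \right)}\right) - \left(58 + \left(-25 + 40\right) \left(29 + 44\right)\right) = \left(33097 + \frac{1}{106} \cdot 158\right) - \left(58 + \left(-25 + 40\right) \left(29 + 44\right)\right) = \left(33097 + \frac{79}{53}\right) - \left(58 + 15 \cdot 73\right) = \frac{1754220}{53} - \left(58 + 1095\right) = \frac{1754220}{53} - 1153 = \frac{1693111}{53}$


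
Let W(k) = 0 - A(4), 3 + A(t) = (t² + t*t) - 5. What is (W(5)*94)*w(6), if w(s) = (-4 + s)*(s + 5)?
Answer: -49632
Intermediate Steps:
A(t) = -8 + 2*t² (A(t) = -3 + ((t² + t*t) - 5) = -3 + ((t² + t²) - 5) = -3 + (2*t² - 5) = -3 + (-5 + 2*t²) = -8 + 2*t²)
W(k) = -24 (W(k) = 0 - (-8 + 2*4²) = 0 - (-8 + 2*16) = 0 - (-8 + 32) = 0 - 1*24 = 0 - 24 = -24)
w(s) = (-4 + s)*(5 + s)
(W(5)*94)*w(6) = (-24*94)*(-20 + 6 + 6²) = -2256*(-20 + 6 + 36) = -2256*22 = -49632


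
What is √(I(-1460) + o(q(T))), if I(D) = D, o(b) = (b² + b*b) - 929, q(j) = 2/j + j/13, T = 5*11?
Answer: I*√1202699323/715 ≈ 48.503*I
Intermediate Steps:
T = 55
q(j) = 2/j + j/13 (q(j) = 2/j + j*(1/13) = 2/j + j/13)
o(b) = -929 + 2*b² (o(b) = (b² + b²) - 929 = 2*b² - 929 = -929 + 2*b²)
√(I(-1460) + o(q(T))) = √(-1460 + (-929 + 2*(2/55 + (1/13)*55)²)) = √(-1460 + (-929 + 2*(2*(1/55) + 55/13)²)) = √(-1460 + (-929 + 2*(2/55 + 55/13)²)) = √(-1460 + (-929 + 2*(3051/715)²)) = √(-1460 + (-929 + 2*(9308601/511225))) = √(-1460 + (-929 + 18617202/511225)) = √(-1460 - 456310823/511225) = √(-1202699323/511225) = I*√1202699323/715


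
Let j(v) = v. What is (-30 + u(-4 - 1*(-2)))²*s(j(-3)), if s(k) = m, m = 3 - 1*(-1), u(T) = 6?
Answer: 2304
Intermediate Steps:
m = 4 (m = 3 + 1 = 4)
s(k) = 4
(-30 + u(-4 - 1*(-2)))²*s(j(-3)) = (-30 + 6)²*4 = (-24)²*4 = 576*4 = 2304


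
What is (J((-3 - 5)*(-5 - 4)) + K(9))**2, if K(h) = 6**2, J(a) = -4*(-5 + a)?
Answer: 53824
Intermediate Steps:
J(a) = 20 - 4*a
K(h) = 36
(J((-3 - 5)*(-5 - 4)) + K(9))**2 = ((20 - 4*(-3 - 5)*(-5 - 4)) + 36)**2 = ((20 - (-32)*(-9)) + 36)**2 = ((20 - 4*72) + 36)**2 = ((20 - 288) + 36)**2 = (-268 + 36)**2 = (-232)**2 = 53824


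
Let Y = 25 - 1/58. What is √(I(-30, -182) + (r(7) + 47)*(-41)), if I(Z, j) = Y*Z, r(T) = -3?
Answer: I*√2147479/29 ≈ 50.532*I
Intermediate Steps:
Y = 1449/58 (Y = 25 - 1*1/58 = 25 - 1/58 = 1449/58 ≈ 24.983)
I(Z, j) = 1449*Z/58
√(I(-30, -182) + (r(7) + 47)*(-41)) = √((1449/58)*(-30) + (-3 + 47)*(-41)) = √(-21735/29 + 44*(-41)) = √(-21735/29 - 1804) = √(-74051/29) = I*√2147479/29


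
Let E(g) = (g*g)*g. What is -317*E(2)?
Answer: -2536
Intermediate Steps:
E(g) = g**3 (E(g) = g**2*g = g**3)
-317*E(2) = -317*2**3 = -317*8 = -2536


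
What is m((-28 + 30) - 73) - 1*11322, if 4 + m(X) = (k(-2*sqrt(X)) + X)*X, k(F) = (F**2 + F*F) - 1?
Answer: 34114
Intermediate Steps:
k(F) = -1 + 2*F**2 (k(F) = (F**2 + F**2) - 1 = 2*F**2 - 1 = -1 + 2*F**2)
m(X) = -4 + X*(-1 + 9*X) (m(X) = -4 + ((-1 + 2*(-2*sqrt(X))**2) + X)*X = -4 + ((-1 + 2*(4*X)) + X)*X = -4 + ((-1 + 8*X) + X)*X = -4 + (-1 + 9*X)*X = -4 + X*(-1 + 9*X))
m((-28 + 30) - 73) - 1*11322 = (-4 - ((-28 + 30) - 73) + 9*((-28 + 30) - 73)**2) - 1*11322 = (-4 - (2 - 73) + 9*(2 - 73)**2) - 11322 = (-4 - 1*(-71) + 9*(-71)**2) - 11322 = (-4 + 71 + 9*5041) - 11322 = (-4 + 71 + 45369) - 11322 = 45436 - 11322 = 34114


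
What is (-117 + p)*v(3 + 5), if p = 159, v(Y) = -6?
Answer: -252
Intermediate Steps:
(-117 + p)*v(3 + 5) = (-117 + 159)*(-6) = 42*(-6) = -252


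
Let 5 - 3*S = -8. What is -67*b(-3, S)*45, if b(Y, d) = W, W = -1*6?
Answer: 18090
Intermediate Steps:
W = -6
S = 13/3 (S = 5/3 - 1/3*(-8) = 5/3 + 8/3 = 13/3 ≈ 4.3333)
b(Y, d) = -6
-67*b(-3, S)*45 = -67*(-6)*45 = 402*45 = 18090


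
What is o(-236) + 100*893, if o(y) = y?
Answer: 89064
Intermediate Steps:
o(-236) + 100*893 = -236 + 100*893 = -236 + 89300 = 89064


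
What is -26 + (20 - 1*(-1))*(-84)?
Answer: -1790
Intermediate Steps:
-26 + (20 - 1*(-1))*(-84) = -26 + (20 + 1)*(-84) = -26 + 21*(-84) = -26 - 1764 = -1790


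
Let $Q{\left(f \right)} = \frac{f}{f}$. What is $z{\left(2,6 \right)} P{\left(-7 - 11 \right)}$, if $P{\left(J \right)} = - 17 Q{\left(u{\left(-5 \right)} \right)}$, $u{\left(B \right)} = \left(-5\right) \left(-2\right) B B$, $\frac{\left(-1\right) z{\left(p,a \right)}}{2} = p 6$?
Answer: $408$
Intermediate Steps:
$z{\left(p,a \right)} = - 12 p$ ($z{\left(p,a \right)} = - 2 p 6 = - 2 \cdot 6 p = - 12 p$)
$u{\left(B \right)} = 10 B^{2}$
$Q{\left(f \right)} = 1$
$P{\left(J \right)} = -17$ ($P{\left(J \right)} = \left(-17\right) 1 = -17$)
$z{\left(2,6 \right)} P{\left(-7 - 11 \right)} = \left(-12\right) 2 \left(-17\right) = \left(-24\right) \left(-17\right) = 408$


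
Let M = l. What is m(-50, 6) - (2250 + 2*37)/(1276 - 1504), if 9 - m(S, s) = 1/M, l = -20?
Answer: 21937/1140 ≈ 19.243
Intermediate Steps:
M = -20
m(S, s) = 181/20 (m(S, s) = 9 - 1/(-20) = 9 - 1*(-1/20) = 9 + 1/20 = 181/20)
m(-50, 6) - (2250 + 2*37)/(1276 - 1504) = 181/20 - (2250 + 2*37)/(1276 - 1504) = 181/20 - (2250 + 74)/(-228) = 181/20 - 2324*(-1)/228 = 181/20 - 1*(-581/57) = 181/20 + 581/57 = 21937/1140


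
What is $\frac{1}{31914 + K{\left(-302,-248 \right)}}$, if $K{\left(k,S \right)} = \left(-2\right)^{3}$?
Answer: $\frac{1}{31906} \approx 3.1342 \cdot 10^{-5}$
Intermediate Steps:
$K{\left(k,S \right)} = -8$
$\frac{1}{31914 + K{\left(-302,-248 \right)}} = \frac{1}{31914 - 8} = \frac{1}{31906}$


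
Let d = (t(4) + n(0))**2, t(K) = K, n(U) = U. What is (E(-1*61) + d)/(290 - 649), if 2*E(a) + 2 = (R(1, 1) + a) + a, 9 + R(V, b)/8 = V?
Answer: 78/359 ≈ 0.21727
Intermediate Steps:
R(V, b) = -72 + 8*V
E(a) = -33 + a (E(a) = -1 + (((-72 + 8*1) + a) + a)/2 = -1 + (((-72 + 8) + a) + a)/2 = -1 + ((-64 + a) + a)/2 = -1 + (-64 + 2*a)/2 = -1 + (-32 + a) = -33 + a)
d = 16 (d = (4 + 0)**2 = 4**2 = 16)
(E(-1*61) + d)/(290 - 649) = ((-33 - 1*61) + 16)/(290 - 649) = ((-33 - 61) + 16)/(-359) = (-94 + 16)*(-1/359) = -78*(-1/359) = 78/359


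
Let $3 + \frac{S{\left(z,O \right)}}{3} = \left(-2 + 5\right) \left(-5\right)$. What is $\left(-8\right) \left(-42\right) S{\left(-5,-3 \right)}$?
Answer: $-18144$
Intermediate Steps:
$S{\left(z,O \right)} = -54$ ($S{\left(z,O \right)} = -9 + 3 \left(-2 + 5\right) \left(-5\right) = -9 + 3 \cdot 3 \left(-5\right) = -9 + 3 \left(-15\right) = -9 - 45 = -54$)
$\left(-8\right) \left(-42\right) S{\left(-5,-3 \right)} = \left(-8\right) \left(-42\right) \left(-54\right) = 336 \left(-54\right) = -18144$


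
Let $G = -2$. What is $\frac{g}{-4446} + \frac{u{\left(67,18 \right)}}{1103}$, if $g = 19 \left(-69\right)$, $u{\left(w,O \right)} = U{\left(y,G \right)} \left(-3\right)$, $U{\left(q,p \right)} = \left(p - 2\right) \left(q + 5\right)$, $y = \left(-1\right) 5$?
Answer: $\frac{23}{78} \approx 0.29487$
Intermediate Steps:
$y = -5$
$U{\left(q,p \right)} = \left(-2 + p\right) \left(5 + q\right)$
$u{\left(w,O \right)} = 0$ ($u{\left(w,O \right)} = \left(-10 - -10 + 5 \left(-2\right) - -10\right) \left(-3\right) = \left(-10 + 10 - 10 + 10\right) \left(-3\right) = 0 \left(-3\right) = 0$)
$g = -1311$
$\frac{g}{-4446} + \frac{u{\left(67,18 \right)}}{1103} = - \frac{1311}{-4446} + \frac{0}{1103} = \left(-1311\right) \left(- \frac{1}{4446}\right) + 0 \cdot \frac{1}{1103} = \frac{23}{78} + 0 = \frac{23}{78}$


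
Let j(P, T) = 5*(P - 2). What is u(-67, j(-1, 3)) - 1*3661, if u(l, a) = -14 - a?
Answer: -3660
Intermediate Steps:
j(P, T) = -10 + 5*P (j(P, T) = 5*(-2 + P) = -10 + 5*P)
u(-67, j(-1, 3)) - 1*3661 = (-14 - (-10 + 5*(-1))) - 1*3661 = (-14 - (-10 - 5)) - 3661 = (-14 - 1*(-15)) - 3661 = (-14 + 15) - 3661 = 1 - 3661 = -3660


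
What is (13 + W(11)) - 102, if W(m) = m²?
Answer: 32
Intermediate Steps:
(13 + W(11)) - 102 = (13 + 11²) - 102 = (13 + 121) - 102 = 134 - 102 = 32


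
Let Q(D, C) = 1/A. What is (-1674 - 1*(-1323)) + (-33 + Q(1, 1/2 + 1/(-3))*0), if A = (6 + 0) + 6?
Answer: -384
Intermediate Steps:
A = 12 (A = 6 + 6 = 12)
Q(D, C) = 1/12
(-1674 - 1*(-1323)) + (-33 + Q(1, 1/2 + 1/(-3))*0) = (-1674 - 1*(-1323)) + (-33 + (1/12)*0) = (-1674 + 1323) + (-33 + 0) = -351 - 33 = -384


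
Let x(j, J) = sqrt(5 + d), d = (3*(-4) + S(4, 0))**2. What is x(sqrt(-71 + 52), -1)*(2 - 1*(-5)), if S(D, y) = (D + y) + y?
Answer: 7*sqrt(69) ≈ 58.146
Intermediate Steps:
S(D, y) = D + 2*y
d = 64 (d = (3*(-4) + (4 + 2*0))**2 = (-12 + (4 + 0))**2 = (-12 + 4)**2 = (-8)**2 = 64)
x(j, J) = sqrt(69) (x(j, J) = sqrt(5 + 64) = sqrt(69))
x(sqrt(-71 + 52), -1)*(2 - 1*(-5)) = sqrt(69)*(2 - 1*(-5)) = sqrt(69)*(2 + 5) = sqrt(69)*7 = 7*sqrt(69)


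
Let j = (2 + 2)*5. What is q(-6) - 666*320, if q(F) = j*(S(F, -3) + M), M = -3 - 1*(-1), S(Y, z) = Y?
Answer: -213280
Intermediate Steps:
M = -2 (M = -3 + 1 = -2)
j = 20 (j = 4*5 = 20)
q(F) = -40 + 20*F (q(F) = 20*(F - 2) = 20*(-2 + F) = -40 + 20*F)
q(-6) - 666*320 = (-40 + 20*(-6)) - 666*320 = (-40 - 120) - 213120 = -160 - 213120 = -213280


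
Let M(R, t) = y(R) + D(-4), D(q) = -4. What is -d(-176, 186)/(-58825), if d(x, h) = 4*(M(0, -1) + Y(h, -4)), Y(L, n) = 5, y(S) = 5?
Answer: 24/58825 ≈ 0.00040799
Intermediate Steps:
M(R, t) = 1 (M(R, t) = 5 - 4 = 1)
d(x, h) = 24 (d(x, h) = 4*(1 + 5) = 4*6 = 24)
-d(-176, 186)/(-58825) = -1*24/(-58825) = -24*(-1/58825) = 24/58825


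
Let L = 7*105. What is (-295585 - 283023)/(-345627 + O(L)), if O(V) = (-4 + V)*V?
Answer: -289304/95829 ≈ -3.0190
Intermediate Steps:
L = 735
O(V) = V*(-4 + V)
(-295585 - 283023)/(-345627 + O(L)) = (-295585 - 283023)/(-345627 + 735*(-4 + 735)) = -578608/(-345627 + 735*731) = -578608/(-345627 + 537285) = -578608/191658 = -578608*1/191658 = -289304/95829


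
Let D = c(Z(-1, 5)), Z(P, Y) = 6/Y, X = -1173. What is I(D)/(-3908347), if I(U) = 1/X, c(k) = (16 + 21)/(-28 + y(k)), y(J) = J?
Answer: 1/4584491031 ≈ 2.1813e-10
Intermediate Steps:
c(k) = 37/(-28 + k) (c(k) = (16 + 21)/(-28 + k) = 37/(-28 + k))
D = -185/134 (D = 37/(-28 + 6/5) = 37/(-134/5) = 37*(-5/134) = -185/134 ≈ -1.3806)
I(U) = -1/1173 (I(U) = 1/(-1173) = -1/1173)
I(D)/(-3908347) = -1/1173/(-3908347) = -1/1173*(-1/3908347) = 1/4584491031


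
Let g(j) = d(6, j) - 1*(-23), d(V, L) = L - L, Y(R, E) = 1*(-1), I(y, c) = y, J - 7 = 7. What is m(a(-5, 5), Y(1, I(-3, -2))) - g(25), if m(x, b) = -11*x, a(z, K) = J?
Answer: -177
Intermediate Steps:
J = 14 (J = 7 + 7 = 14)
Y(R, E) = -1
a(z, K) = 14
d(V, L) = 0
g(j) = 23 (g(j) = 0 - 1*(-23) = 0 + 23 = 23)
m(a(-5, 5), Y(1, I(-3, -2))) - g(25) = -11*14 - 1*23 = -154 - 23 = -177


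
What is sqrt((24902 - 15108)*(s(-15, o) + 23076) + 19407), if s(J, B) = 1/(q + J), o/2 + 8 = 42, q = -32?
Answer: sqrt(499290423641)/47 ≈ 15034.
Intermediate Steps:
o = 68 (o = -16 + 2*42 = -16 + 84 = 68)
s(J, B) = 1/(-32 + J)
sqrt((24902 - 15108)*(s(-15, o) + 23076) + 19407) = sqrt((24902 - 15108)*(1/(-32 - 15) + 23076) + 19407) = sqrt(9794*(1/(-47) + 23076) + 19407) = sqrt(9794*(-1/47 + 23076) + 19407) = sqrt(9794*(1084571/47) + 19407) = sqrt(10622288374/47 + 19407) = sqrt(10623200503/47) = sqrt(499290423641)/47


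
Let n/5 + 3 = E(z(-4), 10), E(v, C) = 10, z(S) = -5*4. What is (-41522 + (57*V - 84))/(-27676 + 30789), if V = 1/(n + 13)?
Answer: -665677/49808 ≈ -13.365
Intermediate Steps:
z(S) = -20
n = 35 (n = -15 + 5*10 = -15 + 50 = 35)
V = 1/48 (V = 1/(35 + 13) = 1/48 ≈ 0.020833)
(-41522 + (57*V - 84))/(-27676 + 30789) = (-41522 + (57*(1/48) - 84))/(-27676 + 30789) = (-41522 + (19/16 - 84))/3113 = (-41522 - 1325/16)*(1/3113) = -665677/16*1/3113 = -665677/49808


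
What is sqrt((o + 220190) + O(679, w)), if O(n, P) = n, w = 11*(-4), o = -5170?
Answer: sqrt(215699) ≈ 464.43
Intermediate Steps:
w = -44
sqrt((o + 220190) + O(679, w)) = sqrt((-5170 + 220190) + 679) = sqrt(215020 + 679) = sqrt(215699)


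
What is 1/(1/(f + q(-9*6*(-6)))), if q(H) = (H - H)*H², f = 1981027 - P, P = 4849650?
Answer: -2868623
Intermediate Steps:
f = -2868623 (f = 1981027 - 1*4849650 = 1981027 - 4849650 = -2868623)
q(H) = 0 (q(H) = 0*H² = 0)
1/(1/(f + q(-9*6*(-6)))) = 1/(1/(-2868623 + 0)) = 1/(1/(-2868623)) = 1/(-1/2868623) = -2868623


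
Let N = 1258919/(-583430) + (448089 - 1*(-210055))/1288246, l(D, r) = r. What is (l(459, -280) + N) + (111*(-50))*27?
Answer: -56419575280351777/375800681890 ≈ -1.5013e+5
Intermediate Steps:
N = -618908206077/375800681890 (N = 1258919*(-1/583430) + (448089 + 210055)*(1/1288246) = -1258919/583430 + 658144*(1/1288246) = -1258919/583430 + 329072/644123 = -618908206077/375800681890 ≈ -1.6469)
(l(459, -280) + N) + (111*(-50))*27 = (-280 - 618908206077/375800681890) + (111*(-50))*27 = -105843099135277/375800681890 - 5550*27 = -105843099135277/375800681890 - 149850 = -56419575280351777/375800681890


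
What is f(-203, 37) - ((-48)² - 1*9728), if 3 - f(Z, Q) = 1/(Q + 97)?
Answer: 995217/134 ≈ 7427.0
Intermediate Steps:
f(Z, Q) = 3 - 1/(97 + Q) (f(Z, Q) = 3 - 1/(Q + 97) = 3 - 1/(97 + Q))
f(-203, 37) - ((-48)² - 1*9728) = (290 + 3*37)/(97 + 37) - ((-48)² - 1*9728) = (290 + 111)/134 - (2304 - 9728) = (1/134)*401 - 1*(-7424) = 401/134 + 7424 = 995217/134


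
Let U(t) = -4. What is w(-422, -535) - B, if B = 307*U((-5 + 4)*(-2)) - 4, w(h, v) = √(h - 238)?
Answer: 1232 + 2*I*√165 ≈ 1232.0 + 25.69*I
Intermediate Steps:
w(h, v) = √(-238 + h)
B = -1232 (B = 307*(-4) - 4 = -1228 - 4 = -1232)
w(-422, -535) - B = √(-238 - 422) - 1*(-1232) = √(-660) + 1232 = 2*I*√165 + 1232 = 1232 + 2*I*√165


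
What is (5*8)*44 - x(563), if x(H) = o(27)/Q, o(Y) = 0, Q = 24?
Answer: 1760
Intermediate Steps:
x(H) = 0 (x(H) = 0/24 = 0*(1/24) = 0)
(5*8)*44 - x(563) = (5*8)*44 - 1*0 = 40*44 + 0 = 1760 + 0 = 1760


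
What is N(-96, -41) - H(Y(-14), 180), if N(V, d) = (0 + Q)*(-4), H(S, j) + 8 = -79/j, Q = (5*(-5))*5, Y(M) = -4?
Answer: 91519/180 ≈ 508.44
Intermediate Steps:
Q = -125 (Q = -25*5 = -125)
H(S, j) = -8 - 79/j
N(V, d) = 500 (N(V, d) = (0 - 125)*(-4) = -125*(-4) = 500)
N(-96, -41) - H(Y(-14), 180) = 500 - (-8 - 79/180) = 500 - 1*(-1519/180) = 500 + 1519/180 = 91519/180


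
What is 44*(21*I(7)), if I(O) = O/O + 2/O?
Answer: 1188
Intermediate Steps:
I(O) = 1 + 2/O
44*(21*I(7)) = 44*(21*((2 + 7)/7)) = 44*(21*((⅐)*9)) = 44*(21*(9/7)) = 44*27 = 1188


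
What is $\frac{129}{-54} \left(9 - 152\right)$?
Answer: $\frac{6149}{18} \approx 341.61$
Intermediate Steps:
$\frac{129}{-54} \left(9 - 152\right) = 129 \left(- \frac{1}{54}\right) \left(-143\right) = \left(- \frac{43}{18}\right) \left(-143\right) = \frac{6149}{18}$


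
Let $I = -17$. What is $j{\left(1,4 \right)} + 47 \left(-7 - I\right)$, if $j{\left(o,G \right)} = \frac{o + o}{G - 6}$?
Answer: $469$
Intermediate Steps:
$j{\left(o,G \right)} = \frac{2 o}{-6 + G}$
$j{\left(1,4 \right)} + 47 \left(-7 - I\right) = 2 \cdot 1 \frac{1}{-6 + 4} + 47 \left(-7 - -17\right) = 2 \cdot 1 \frac{1}{-2} + 47 \left(-7 + 17\right) = 2 \cdot 1 \left(- \frac{1}{2}\right) + 47 \cdot 10 = -1 + 470 = 469$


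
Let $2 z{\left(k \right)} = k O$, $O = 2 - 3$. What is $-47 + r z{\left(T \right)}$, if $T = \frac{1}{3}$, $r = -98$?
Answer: $- \frac{92}{3} \approx -30.667$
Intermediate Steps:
$O = -1$
$T = \frac{1}{3} \approx 0.33333$
$z{\left(k \right)} = - \frac{k}{2}$ ($z{\left(k \right)} = \frac{k \left(-1\right)}{2} = \frac{\left(-1\right) k}{2} = - \frac{k}{2}$)
$-47 + r z{\left(T \right)} = -47 - 98 \left(\left(- \frac{1}{2}\right) \frac{1}{3}\right) = -47 - - \frac{49}{3} = -47 + \frac{49}{3} = - \frac{92}{3}$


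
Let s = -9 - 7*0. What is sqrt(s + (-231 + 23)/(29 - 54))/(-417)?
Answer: -I*sqrt(17)/2085 ≈ -0.0019775*I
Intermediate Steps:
s = -9 (s = -9 + 0 = -9)
sqrt(s + (-231 + 23)/(29 - 54))/(-417) = sqrt(-9 + (-231 + 23)/(29 - 54))/(-417) = sqrt(-9 - 208/(-25))*(-1/417) = sqrt(-9 - 208*(-1/25))*(-1/417) = sqrt(-9 + 208/25)*(-1/417) = sqrt(-17/25)*(-1/417) = (I*sqrt(17)/5)*(-1/417) = -I*sqrt(17)/2085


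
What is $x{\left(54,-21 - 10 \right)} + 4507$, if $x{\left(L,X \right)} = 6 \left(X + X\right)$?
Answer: $4135$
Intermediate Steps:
$x{\left(L,X \right)} = 12 X$ ($x{\left(L,X \right)} = 6 \cdot 2 X = 12 X$)
$x{\left(54,-21 - 10 \right)} + 4507 = 12 \left(-21 - 10\right) + 4507 = 12 \left(-31\right) + 4507 = -372 + 4507 = 4135$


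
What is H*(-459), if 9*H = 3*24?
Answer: -3672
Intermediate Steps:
H = 8 (H = (3*24)/9 = (⅑)*72 = 8)
H*(-459) = 8*(-459) = -3672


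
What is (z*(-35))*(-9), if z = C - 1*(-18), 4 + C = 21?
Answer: 11025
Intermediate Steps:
C = 17 (C = -4 + 21 = 17)
z = 35 (z = 17 - 1*(-18) = 17 + 18 = 35)
(z*(-35))*(-9) = (35*(-35))*(-9) = -1225*(-9) = 11025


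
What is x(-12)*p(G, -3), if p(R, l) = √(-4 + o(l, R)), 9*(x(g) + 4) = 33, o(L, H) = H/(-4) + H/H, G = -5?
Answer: -I*√7/6 ≈ -0.44096*I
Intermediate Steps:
o(L, H) = 1 - H/4 (o(L, H) = H*(-¼) + 1 = -H/4 + 1 = 1 - H/4)
x(g) = -⅓ (x(g) = -4 + (⅑)*33 = -4 + 11/3 = -⅓)
p(R, l) = √(-3 - R/4) (p(R, l) = √(-4 + (1 - R/4)) = √(-3 - R/4))
x(-12)*p(G, -3) = -√(-12 - 1*(-5))/6 = -√(-12 + 5)/6 = -√(-7)/6 = -I*√7/6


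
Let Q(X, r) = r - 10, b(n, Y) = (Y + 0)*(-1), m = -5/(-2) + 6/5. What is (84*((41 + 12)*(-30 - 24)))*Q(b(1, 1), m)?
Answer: 7572852/5 ≈ 1.5146e+6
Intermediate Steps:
m = 37/10 (m = -5*(-1/2) + 6*(1/5) = 5/2 + 6/5 = 37/10 ≈ 3.7000)
b(n, Y) = -Y (b(n, Y) = Y*(-1) = -Y)
Q(X, r) = -10 + r
(84*((41 + 12)*(-30 - 24)))*Q(b(1, 1), m) = (84*((41 + 12)*(-30 - 24)))*(-10 + 37/10) = (84*(53*(-54)))*(-63/10) = (84*(-2862))*(-63/10) = -240408*(-63/10) = 7572852/5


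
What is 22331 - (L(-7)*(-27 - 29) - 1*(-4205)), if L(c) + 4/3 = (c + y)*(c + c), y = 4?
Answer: 61210/3 ≈ 20403.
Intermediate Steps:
L(c) = -4/3 + 2*c*(4 + c) (L(c) = -4/3 + (c + 4)*(c + c) = -4/3 + (4 + c)*(2*c) = -4/3 + 2*c*(4 + c))
22331 - (L(-7)*(-27 - 29) - 1*(-4205)) = 22331 - ((-4/3 + 2*(-7)**2 + 8*(-7))*(-27 - 29) - 1*(-4205)) = 22331 - ((-4/3 + 2*49 - 56)*(-56) + 4205) = 22331 - ((-4/3 + 98 - 56)*(-56) + 4205) = 22331 - ((122/3)*(-56) + 4205) = 22331 - (-6832/3 + 4205) = 22331 - 1*5783/3 = 22331 - 5783/3 = 61210/3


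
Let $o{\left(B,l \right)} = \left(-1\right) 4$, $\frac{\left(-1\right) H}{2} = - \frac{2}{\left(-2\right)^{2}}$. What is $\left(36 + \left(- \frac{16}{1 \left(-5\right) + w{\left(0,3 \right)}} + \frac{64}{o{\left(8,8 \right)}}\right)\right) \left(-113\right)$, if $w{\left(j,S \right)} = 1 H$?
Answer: $-2712$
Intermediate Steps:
$H = 1$ ($H = - 2 \left(- \frac{2}{\left(-2\right)^{2}}\right) = - 2 \left(- \frac{2}{4}\right) = - 2 \left(\left(-2\right) \frac{1}{4}\right) = \left(-2\right) \left(- \frac{1}{2}\right) = 1$)
$w{\left(j,S \right)} = 1$ ($w{\left(j,S \right)} = 1 \cdot 1 = 1$)
$o{\left(B,l \right)} = -4$
$\left(36 + \left(- \frac{16}{1 \left(-5\right) + w{\left(0,3 \right)}} + \frac{64}{o{\left(8,8 \right)}}\right)\right) \left(-113\right) = \left(36 - \left(16 + \frac{16}{1 \left(-5\right) + 1}\right)\right) \left(-113\right) = \left(36 - \left(16 + \frac{16}{-5 + 1}\right)\right) \left(-113\right) = \left(36 - \left(16 + \frac{16}{-4}\right)\right) \left(-113\right) = \left(36 - 12\right) \left(-113\right) = 24 \left(-113\right) = -2712$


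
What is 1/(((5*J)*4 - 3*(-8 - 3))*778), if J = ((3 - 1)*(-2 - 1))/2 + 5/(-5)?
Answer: -1/36566 ≈ -2.7348e-5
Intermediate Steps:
J = -4 (J = (2*(-3))*(½) + 5*(-⅕) = -6*½ - 1 = -3 - 1 = -4)
1/(((5*J)*4 - 3*(-8 - 3))*778) = 1/((5*(-4))*4 - 3*(-8 - 3)*778) = (1/778)/(-20*4 - 3*(-11)) = (1/778)/(-80 + 33) = (1/778)/(-47) = -1/47*1/778 = -1/36566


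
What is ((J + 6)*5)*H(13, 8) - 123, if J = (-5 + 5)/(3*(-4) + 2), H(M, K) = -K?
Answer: -363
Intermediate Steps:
J = 0 (J = 0/(-12 + 2) = 0/(-10) = 0*(-⅒) = 0)
((J + 6)*5)*H(13, 8) - 123 = ((0 + 6)*5)*(-1*8) - 123 = (6*5)*(-8) - 123 = 30*(-8) - 123 = -240 - 123 = -363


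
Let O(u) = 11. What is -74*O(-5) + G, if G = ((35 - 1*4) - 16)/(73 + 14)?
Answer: -23601/29 ≈ -813.83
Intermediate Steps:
G = 5/29 (G = ((35 - 4) - 16)/87 = (31 - 16)*(1/87) = 15*(1/87) = 5/29 ≈ 0.17241)
-74*O(-5) + G = -74*11 + 5/29 = -814 + 5/29 = -23601/29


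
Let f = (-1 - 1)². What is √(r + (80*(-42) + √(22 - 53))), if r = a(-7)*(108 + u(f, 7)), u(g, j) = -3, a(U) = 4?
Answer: √(-2940 + I*√31) ≈ 0.0513 + 54.222*I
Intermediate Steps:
f = 4 (f = (-2)² = 4)
r = 420 (r = 4*(108 - 3) = 4*105 = 420)
√(r + (80*(-42) + √(22 - 53))) = √(420 + (80*(-42) + √(22 - 53))) = √(420 + (-3360 + √(-31))) = √(420 + (-3360 + I*√31)) = √(-2940 + I*√31)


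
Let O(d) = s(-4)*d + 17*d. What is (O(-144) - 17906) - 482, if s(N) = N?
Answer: -20260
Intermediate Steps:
O(d) = 13*d (O(d) = -4*d + 17*d = 13*d)
(O(-144) - 17906) - 482 = (13*(-144) - 17906) - 482 = (-1872 - 17906) - 482 = -19778 - 482 = -20260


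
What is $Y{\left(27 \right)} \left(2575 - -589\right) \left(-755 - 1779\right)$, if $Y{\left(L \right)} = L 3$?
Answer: $-649423656$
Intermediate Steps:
$Y{\left(L \right)} = 3 L$
$Y{\left(27 \right)} \left(2575 - -589\right) \left(-755 - 1779\right) = 3 \cdot 27 \left(2575 - -589\right) \left(-755 - 1779\right) = 81 \left(2575 + 589\right) \left(-2534\right) = 81 \cdot 3164 \left(-2534\right) = 81 \left(-8017576\right) = -649423656$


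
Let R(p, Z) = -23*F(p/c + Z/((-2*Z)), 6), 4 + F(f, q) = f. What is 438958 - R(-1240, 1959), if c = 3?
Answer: 2576087/6 ≈ 4.2935e+5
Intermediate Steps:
F(f, q) = -4 + f
R(p, Z) = 207/2 - 23*p/3 (R(p, Z) = -23*(-4 + (p/3 + Z/((-2*Z)))) = -23*(-4 + (p*(⅓) + Z*(-1/(2*Z)))) = -23*(-4 + (p/3 - ½)) = -23*(-4 + (-½ + p/3)) = -23*(-9/2 + p/3) = 207/2 - 23*p/3)
438958 - R(-1240, 1959) = 438958 - (207/2 - 23/3*(-1240)) = 438958 - (207/2 + 28520/3) = 438958 - 1*57661/6 = 438958 - 57661/6 = 2576087/6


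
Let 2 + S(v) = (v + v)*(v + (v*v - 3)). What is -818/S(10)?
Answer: -409/1069 ≈ -0.38260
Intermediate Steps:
S(v) = -2 + 2*v*(-3 + v + v²) (S(v) = -2 + (v + v)*(v + (v*v - 3)) = -2 + (2*v)*(v + (v² - 3)) = -2 + (2*v)*(v + (-3 + v²)) = -2 + (2*v)*(-3 + v + v²) = -2 + 2*v*(-3 + v + v²))
-818/S(10) = -818/(-2 - 6*10 + 2*10² + 2*10³) = -818/(-2 - 60 + 2*100 + 2*1000) = -818/(-2 - 60 + 200 + 2000) = -818/2138 = -818*1/2138 = -409/1069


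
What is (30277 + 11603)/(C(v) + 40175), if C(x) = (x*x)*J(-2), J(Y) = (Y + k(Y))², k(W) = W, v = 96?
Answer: 41880/187631 ≈ 0.22320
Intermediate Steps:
J(Y) = 4*Y² (J(Y) = (Y + Y)² = (2*Y)² = 4*Y²)
C(x) = 16*x² (C(x) = (x*x)*(4*(-2)²) = x²*(4*4) = x²*16 = 16*x²)
(30277 + 11603)/(C(v) + 40175) = (30277 + 11603)/(16*96² + 40175) = 41880/(16*9216 + 40175) = 41880/(147456 + 40175) = 41880/187631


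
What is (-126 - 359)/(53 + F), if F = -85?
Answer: 485/32 ≈ 15.156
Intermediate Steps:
(-126 - 359)/(53 + F) = (-126 - 359)/(53 - 85) = -485/(-32) = -485*(-1/32) = 485/32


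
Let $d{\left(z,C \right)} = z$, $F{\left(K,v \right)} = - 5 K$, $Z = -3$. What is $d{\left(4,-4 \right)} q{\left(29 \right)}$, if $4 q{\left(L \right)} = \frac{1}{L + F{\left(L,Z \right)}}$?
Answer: $- \frac{1}{116} \approx -0.0086207$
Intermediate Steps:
$q{\left(L \right)} = - \frac{1}{16 L}$ ($q{\left(L \right)} = \frac{1}{4 \left(L - 5 L\right)} = \frac{1}{4 \left(- 4 L\right)} = \frac{\left(- \frac{1}{4}\right) \frac{1}{L}}{4} = - \frac{1}{16 L}$)
$d{\left(4,-4 \right)} q{\left(29 \right)} = 4 \left(- \frac{1}{16 \cdot 29}\right) = 4 \left(\left(- \frac{1}{16}\right) \frac{1}{29}\right) = 4 \left(- \frac{1}{464}\right) = - \frac{1}{116}$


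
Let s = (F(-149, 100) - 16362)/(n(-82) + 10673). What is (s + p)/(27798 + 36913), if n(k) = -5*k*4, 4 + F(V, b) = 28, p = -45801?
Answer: -80566293/113826649 ≈ -0.70780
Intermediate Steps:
F(V, b) = 24 (F(V, b) = -4 + 28 = 24)
n(k) = -20*k
s = -2334/1759 (s = (24 - 16362)/(-20*(-82) + 10673) = -16338/(1640 + 10673) = -16338/12313 = -16338*1/12313 = -2334/1759 ≈ -1.3269)
(s + p)/(27798 + 36913) = (-2334/1759 - 45801)/(27798 + 36913) = -80566293/1759/64711 = -80566293/1759*1/64711 = -80566293/113826649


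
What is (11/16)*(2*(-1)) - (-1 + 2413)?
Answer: -19307/8 ≈ -2413.4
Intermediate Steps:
(11/16)*(2*(-1)) - (-1 + 2413) = ((1/16)*11)*(-2) - 1*2412 = (11/16)*(-2) - 2412 = -11/8 - 2412 = -19307/8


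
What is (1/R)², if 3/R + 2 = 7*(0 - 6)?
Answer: 1936/9 ≈ 215.11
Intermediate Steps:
R = -3/44 (R = 3/(-2 + 7*(0 - 6)) = 3/(-2 + 7*(-6)) = 3/(-2 - 42) = 3/(-44) = 3*(-1/44) = -3/44 ≈ -0.068182)
(1/R)² = (1/(-3/44))² = (-44/3)² = 1936/9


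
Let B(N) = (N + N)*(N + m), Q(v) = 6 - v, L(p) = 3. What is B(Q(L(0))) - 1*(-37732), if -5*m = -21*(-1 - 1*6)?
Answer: 187868/5 ≈ 37574.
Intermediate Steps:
m = -147/5 (m = -(-21)*(-1 - 1*6)/5 = -(-21)*(-1 - 6)/5 = -(-21)*(-7)/5 = -⅕*147 = -147/5 ≈ -29.400)
B(N) = 2*N*(-147/5 + N) (B(N) = (N + N)*(N - 147/5) = (2*N)*(-147/5 + N) = 2*N*(-147/5 + N))
B(Q(L(0))) - 1*(-37732) = 2*(6 - 1*3)*(-147 + 5*(6 - 1*3))/5 - 1*(-37732) = 2*(6 - 3)*(-147 + 5*(6 - 3))/5 + 37732 = (⅖)*3*(-147 + 5*3) + 37732 = (⅖)*3*(-147 + 15) + 37732 = (⅖)*3*(-132) + 37732 = -792/5 + 37732 = 187868/5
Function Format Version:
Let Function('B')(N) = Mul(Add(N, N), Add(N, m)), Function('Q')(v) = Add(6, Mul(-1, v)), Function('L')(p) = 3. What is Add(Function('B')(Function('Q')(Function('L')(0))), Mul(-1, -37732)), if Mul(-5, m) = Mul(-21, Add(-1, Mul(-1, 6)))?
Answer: Rational(187868, 5) ≈ 37574.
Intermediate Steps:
m = Rational(-147, 5) (m = Mul(Rational(-1, 5), Mul(-21, Add(-1, Mul(-1, 6)))) = Mul(Rational(-1, 5), Mul(-21, Add(-1, -6))) = Mul(Rational(-1, 5), Mul(-21, -7)) = Mul(Rational(-1, 5), 147) = Rational(-147, 5) ≈ -29.400)
Function('B')(N) = Mul(2, N, Add(Rational(-147, 5), N)) (Function('B')(N) = Mul(Add(N, N), Add(N, Rational(-147, 5))) = Mul(Mul(2, N), Add(Rational(-147, 5), N)) = Mul(2, N, Add(Rational(-147, 5), N)))
Add(Function('B')(Function('Q')(Function('L')(0))), Mul(-1, -37732)) = Add(Mul(Rational(2, 5), Add(6, Mul(-1, 3)), Add(-147, Mul(5, Add(6, Mul(-1, 3))))), Mul(-1, -37732)) = Add(Mul(Rational(2, 5), Add(6, -3), Add(-147, Mul(5, Add(6, -3)))), 37732) = Add(Mul(Rational(2, 5), 3, Add(-147, Mul(5, 3))), 37732) = Add(Mul(Rational(2, 5), 3, Add(-147, 15)), 37732) = Add(Mul(Rational(2, 5), 3, -132), 37732) = Add(Rational(-792, 5), 37732) = Rational(187868, 5)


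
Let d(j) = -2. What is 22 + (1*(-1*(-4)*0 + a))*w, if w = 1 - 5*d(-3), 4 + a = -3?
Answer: -55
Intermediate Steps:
a = -7 (a = -4 - 3 = -7)
w = 11 (w = 1 - 5*(-2) = 1 + 10 = 11)
22 + (1*(-1*(-4)*0 + a))*w = 22 + (1*(-1*(-4)*0 - 7))*11 = 22 + (1*(4*0 - 7))*11 = 22 + (1*(0 - 7))*11 = 22 + (1*(-7))*11 = 22 - 7*11 = 22 - 77 = -55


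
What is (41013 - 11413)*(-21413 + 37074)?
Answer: 463565600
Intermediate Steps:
(41013 - 11413)*(-21413 + 37074) = 29600*15661 = 463565600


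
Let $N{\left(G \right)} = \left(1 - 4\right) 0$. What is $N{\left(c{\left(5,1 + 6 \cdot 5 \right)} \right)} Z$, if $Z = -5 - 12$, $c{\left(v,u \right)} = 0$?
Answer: $0$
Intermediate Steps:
$N{\left(G \right)} = 0$ ($N{\left(G \right)} = \left(1 - 4\right) 0 = \left(-3\right) 0 = 0$)
$Z = -17$ ($Z = -5 - 12 = -17$)
$N{\left(c{\left(5,1 + 6 \cdot 5 \right)} \right)} Z = 0 \left(-17\right) = 0$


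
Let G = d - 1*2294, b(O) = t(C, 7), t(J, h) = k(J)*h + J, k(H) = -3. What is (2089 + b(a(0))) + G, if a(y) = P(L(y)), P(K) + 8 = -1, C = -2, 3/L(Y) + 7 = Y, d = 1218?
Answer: 990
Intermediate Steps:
L(Y) = 3/(-7 + Y)
P(K) = -9 (P(K) = -8 - 1 = -9)
a(y) = -9
t(J, h) = J - 3*h (t(J, h) = -3*h + J = J - 3*h)
b(O) = -23 (b(O) = -2 - 3*7 = -2 - 21 = -23)
G = -1076 (G = 1218 - 1*2294 = 1218 - 2294 = -1076)
(2089 + b(a(0))) + G = (2089 - 23) - 1076 = 2066 - 1076 = 990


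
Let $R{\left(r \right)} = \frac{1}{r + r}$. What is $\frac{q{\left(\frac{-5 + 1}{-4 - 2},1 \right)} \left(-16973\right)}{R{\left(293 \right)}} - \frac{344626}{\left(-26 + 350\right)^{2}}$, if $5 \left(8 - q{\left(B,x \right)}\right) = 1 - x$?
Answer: $- \frac{4176440099225}{52488} \approx -7.9569 \cdot 10^{7}$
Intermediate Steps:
$q{\left(B,x \right)} = \frac{39}{5} + \frac{x}{5}$ ($q{\left(B,x \right)} = 8 - \frac{1 - x}{5} = 8 + \left(- \frac{1}{5} + \frac{x}{5}\right) = \frac{39}{5} + \frac{x}{5}$)
$R{\left(r \right)} = \frac{1}{2 r}$
$\frac{q{\left(\frac{-5 + 1}{-4 - 2},1 \right)} \left(-16973\right)}{R{\left(293 \right)}} - \frac{344626}{\left(-26 + 350\right)^{2}} = \frac{\left(\frac{39}{5} + \frac{1}{5} \cdot 1\right) \left(-16973\right)}{\frac{1}{2} \cdot \frac{1}{293}} - \frac{344626}{\left(-26 + 350\right)^{2}} = \frac{\left(\frac{39}{5} + \frac{1}{5}\right) \left(-16973\right)}{\frac{1}{2} \cdot \frac{1}{293}} - \frac{344626}{324^{2}} = 8 \left(-16973\right) \frac{1}{\frac{1}{586}} - \frac{344626}{104976} = \left(-135784\right) 586 - \frac{172313}{52488} = -79569424 - \frac{172313}{52488} = - \frac{4176440099225}{52488}$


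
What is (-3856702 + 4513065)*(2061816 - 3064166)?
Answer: -657905453050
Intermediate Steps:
(-3856702 + 4513065)*(2061816 - 3064166) = 656363*(-1002350) = -657905453050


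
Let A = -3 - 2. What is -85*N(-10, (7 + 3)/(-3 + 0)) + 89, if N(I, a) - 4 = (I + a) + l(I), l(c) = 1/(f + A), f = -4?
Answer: 8026/9 ≈ 891.78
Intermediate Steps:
A = -5
l(c) = -⅑ (l(c) = 1/(-4 - 5) = 1/(-9) = -⅑)
N(I, a) = 35/9 + I + a (N(I, a) = 4 + ((I + a) - ⅑) = 4 + (-⅑ + I + a) = 35/9 + I + a)
-85*N(-10, (7 + 3)/(-3 + 0)) + 89 = -85*(35/9 - 10 + (7 + 3)/(-3 + 0)) + 89 = -85*(35/9 - 10 + 10/(-3)) + 89 = -85*(35/9 - 10 + 10*(-⅓)) + 89 = -85*(35/9 - 10 - 10/3) + 89 = -85*(-85/9) + 89 = 7225/9 + 89 = 8026/9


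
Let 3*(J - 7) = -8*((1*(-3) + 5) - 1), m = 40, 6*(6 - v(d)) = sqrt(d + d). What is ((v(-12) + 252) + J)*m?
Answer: 31480/3 - 40*I*sqrt(6)/3 ≈ 10493.0 - 32.66*I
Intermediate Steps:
v(d) = 6 - sqrt(2)*sqrt(d)/6 (v(d) = 6 - sqrt(d + d)/6 = 6 - sqrt(2)*sqrt(d)/6)
J = 13/3 (J = 7 + (-8*((1*(-3) + 5) - 1))/3 = 7 + (-8*((-3 + 5) - 1))/3 = 7 + (-8*(2 - 1))/3 = 7 + (-8*1)/3 = 7 + (1/3)*(-8) = 7 - 8/3 = 13/3 ≈ 4.3333)
((v(-12) + 252) + J)*m = (((6 - sqrt(2)*sqrt(-12)/6) + 252) + 13/3)*40 = (((6 - sqrt(2)*2*I*sqrt(3)/6) + 252) + 13/3)*40 = (((6 - I*sqrt(6)/3) + 252) + 13/3)*40 = ((258 - I*sqrt(6)/3) + 13/3)*40 = (787/3 - I*sqrt(6)/3)*40 = 31480/3 - 40*I*sqrt(6)/3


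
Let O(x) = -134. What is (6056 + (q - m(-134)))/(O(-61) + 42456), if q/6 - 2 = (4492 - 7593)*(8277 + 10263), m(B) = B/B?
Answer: -344949173/42322 ≈ -8150.6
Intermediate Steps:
m(B) = 1
q = -344955228 (q = 12 + 6*((4492 - 7593)*(8277 + 10263)) = 12 + 6*(-3101*18540) = 12 + 6*(-57492540) = 12 - 344955240 = -344955228)
(6056 + (q - m(-134)))/(O(-61) + 42456) = (6056 + (-344955228 - 1*1))/(-134 + 42456) = (6056 + (-344955228 - 1))/42322 = (6056 - 344955229)*(1/42322) = -344949173*1/42322 = -344949173/42322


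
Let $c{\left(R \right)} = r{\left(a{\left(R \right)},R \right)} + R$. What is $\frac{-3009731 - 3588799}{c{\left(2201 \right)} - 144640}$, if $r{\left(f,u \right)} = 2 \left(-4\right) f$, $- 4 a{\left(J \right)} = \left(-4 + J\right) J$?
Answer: $- \frac{1319706}{1905751} \approx -0.69249$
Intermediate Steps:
$a{\left(J \right)} = - \frac{J \left(-4 + J\right)}{4}$ ($a{\left(J \right)} = - \frac{\left(-4 + J\right) J}{4} = - \frac{J \left(-4 + J\right)}{4}$)
$r{\left(f,u \right)} = - 8 f$
$c{\left(R \right)} = R - 2 R \left(4 - R\right)$ ($c{\left(R \right)} = - 8 \frac{R \left(4 - R\right)}{4} + R = - 2 R \left(4 - R\right) + R = R - 2 R \left(4 - R\right)$)
$\frac{-3009731 - 3588799}{c{\left(2201 \right)} - 144640} = \frac{-3009731 - 3588799}{2201 \left(-7 + 2 \cdot 2201\right) - 144640} = - \frac{6598530}{2201 \left(-7 + 4402\right) - 144640} = - \frac{6598530}{2201 \cdot 4395 - 144640} = - \frac{6598530}{9673395 - 144640} = - \frac{6598530}{9528755} = \left(-6598530\right) \frac{1}{9528755} = - \frac{1319706}{1905751}$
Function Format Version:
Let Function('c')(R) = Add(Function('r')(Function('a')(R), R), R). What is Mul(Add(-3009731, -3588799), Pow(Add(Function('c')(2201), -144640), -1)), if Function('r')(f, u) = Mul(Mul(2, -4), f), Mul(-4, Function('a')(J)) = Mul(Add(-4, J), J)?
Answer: Rational(-1319706, 1905751) ≈ -0.69249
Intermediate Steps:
Function('a')(J) = Mul(Rational(-1, 4), J, Add(-4, J)) (Function('a')(J) = Mul(Rational(-1, 4), Mul(Add(-4, J), J)) = Mul(Rational(-1, 4), Mul(J, Add(-4, J))) = Mul(Rational(-1, 4), J, Add(-4, J)))
Function('r')(f, u) = Mul(-8, f)
Function('c')(R) = Add(R, Mul(-2, R, Add(4, Mul(-1, R)))) (Function('c')(R) = Add(Mul(-8, Mul(Rational(1, 4), R, Add(4, Mul(-1, R)))), R) = Add(Mul(-2, R, Add(4, Mul(-1, R))), R) = Add(R, Mul(-2, R, Add(4, Mul(-1, R)))))
Mul(Add(-3009731, -3588799), Pow(Add(Function('c')(2201), -144640), -1)) = Mul(Add(-3009731, -3588799), Pow(Add(Mul(2201, Add(-7, Mul(2, 2201))), -144640), -1)) = Mul(-6598530, Pow(Add(Mul(2201, Add(-7, 4402)), -144640), -1)) = Mul(-6598530, Pow(Add(Mul(2201, 4395), -144640), -1)) = Mul(-6598530, Pow(Add(9673395, -144640), -1)) = Mul(-6598530, Pow(9528755, -1)) = Mul(-6598530, Rational(1, 9528755)) = Rational(-1319706, 1905751)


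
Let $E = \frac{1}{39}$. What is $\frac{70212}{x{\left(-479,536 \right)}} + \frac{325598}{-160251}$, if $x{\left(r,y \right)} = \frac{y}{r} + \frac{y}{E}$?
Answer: $\frac{5850125647}{4407994320} \approx 1.3272$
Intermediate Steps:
$E = \frac{1}{39} \approx 0.025641$
$x{\left(r,y \right)} = 39 y + \frac{y}{r}$ ($x{\left(r,y \right)} = \frac{y}{r} + y \frac{1}{\frac{1}{39}} = \frac{y}{r} + y 39 = \frac{y}{r} + 39 y = 39 y + \frac{y}{r}$)
$\frac{70212}{x{\left(-479,536 \right)}} + \frac{325598}{-160251} = \frac{70212}{39 \cdot 536 + \frac{536}{-479}} + \frac{325598}{-160251} = \frac{70212}{20904 + 536 \left(- \frac{1}{479}\right)} + 325598 \left(- \frac{1}{160251}\right) = \frac{70212}{20904 - \frac{536}{479}} - \frac{3578}{1761} = \frac{70212}{\frac{10012480}{479}} - \frac{3578}{1761} = 70212 \cdot \frac{479}{10012480} - \frac{3578}{1761} = \frac{8407887}{2503120} - \frac{3578}{1761} = \frac{5850125647}{4407994320}$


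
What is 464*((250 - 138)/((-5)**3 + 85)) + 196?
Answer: -5516/5 ≈ -1103.2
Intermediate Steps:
464*((250 - 138)/((-5)**3 + 85)) + 196 = 464*(112/(-125 + 85)) + 196 = 464*(112/(-40)) + 196 = 464*(112*(-1/40)) + 196 = 464*(-14/5) + 196 = -6496/5 + 196 = -5516/5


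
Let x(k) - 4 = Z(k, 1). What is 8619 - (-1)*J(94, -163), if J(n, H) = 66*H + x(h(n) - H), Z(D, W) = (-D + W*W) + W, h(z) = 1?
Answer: -2297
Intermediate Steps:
Z(D, W) = W + W² - D (Z(D, W) = (-D + W²) + W = (W² - D) + W = W + W² - D)
x(k) = 6 - k (x(k) = 4 + (1 + 1² - k) = 4 + (1 + 1 - k) = 4 + (2 - k) = 6 - k)
J(n, H) = 5 + 67*H (J(n, H) = 66*H + (6 - (1 - H)) = 66*H + (6 + (-1 + H)) = 66*H + (5 + H) = 5 + 67*H)
8619 - (-1)*J(94, -163) = 8619 - (-1)*(5 + 67*(-163)) = 8619 - (-1)*(5 - 10921) = 8619 - (-1)*(-10916) = 8619 - 1*10916 = 8619 - 10916 = -2297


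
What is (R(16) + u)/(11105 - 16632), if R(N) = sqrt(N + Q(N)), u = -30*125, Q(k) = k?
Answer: 3750/5527 - 4*sqrt(2)/5527 ≈ 0.67746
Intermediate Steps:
u = -3750
R(N) = sqrt(2)*sqrt(N) (R(N) = sqrt(N + N) = sqrt(2*N) = sqrt(2)*sqrt(N))
(R(16) + u)/(11105 - 16632) = (sqrt(2)*sqrt(16) - 3750)/(11105 - 16632) = (sqrt(2)*4 - 3750)/(-5527) = (4*sqrt(2) - 3750)*(-1/5527) = (-3750 + 4*sqrt(2))*(-1/5527) = 3750/5527 - 4*sqrt(2)/5527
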